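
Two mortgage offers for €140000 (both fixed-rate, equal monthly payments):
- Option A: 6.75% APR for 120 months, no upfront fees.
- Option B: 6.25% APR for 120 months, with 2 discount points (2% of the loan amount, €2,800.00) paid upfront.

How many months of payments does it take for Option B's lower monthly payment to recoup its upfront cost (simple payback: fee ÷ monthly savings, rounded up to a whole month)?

79 months

Option A: monthly rate = 6.75%/12 = 0.0056250; payment = 140,000 × 0.0056250 / (1 − (1+0.0056250)^−120) = €1,607.54.
Option B: monthly rate = 6.25%/12 = 0.0052083; payment = 140,000 × 0.0052083 / (1 − (1+0.0052083)^−120) = €1,571.92.
Monthly savings = €1,607.54 − €1,571.92 = €35.62.
Break-even = €2,800.00 / €35.62 = 78.61 → 79 months.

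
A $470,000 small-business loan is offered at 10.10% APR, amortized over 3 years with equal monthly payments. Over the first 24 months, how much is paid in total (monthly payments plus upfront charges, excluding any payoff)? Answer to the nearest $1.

$364,504

Monthly rate = 10.1%/12 = 0.0084167; payment = 470,000 × 0.0084167 / (1 − (1+0.0084167)^−36) = $15,187.65.
Total outlay = 24 × $15,187.65 = $364,503.60.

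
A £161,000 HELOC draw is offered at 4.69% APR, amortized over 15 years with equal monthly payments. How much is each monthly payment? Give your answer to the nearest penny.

£1,247.33

At 4.69% the monthly rate is 0.0039083, so the payment is 161,000 × 0.0039083 / (1 − 1.0039083^−180) = £1,247.33.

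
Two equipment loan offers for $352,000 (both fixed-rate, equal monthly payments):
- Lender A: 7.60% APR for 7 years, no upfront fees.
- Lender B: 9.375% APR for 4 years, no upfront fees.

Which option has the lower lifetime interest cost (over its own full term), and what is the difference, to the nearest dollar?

Lender B by $31,510

Lender A: monthly rate = 7.6%/12 = 0.0063333; payment = 352,000 × 0.0063333 / (1 − (1+0.0063333)^−84) = $5,416.46.
Total interest on Lender A = 84 × $5,416.46 − $352,000 = $102,982.64.
Lender B: at 9.375% the monthly rate is 0.0078125, so the payment is 352,000 × 0.0078125 / (1 − 1.0078125^−48) = $8,822.35.
Total interest on Lender B = 48 × $8,822.35 − $352,000 = $71,472.80.
Lender B is lower by $31,509.84.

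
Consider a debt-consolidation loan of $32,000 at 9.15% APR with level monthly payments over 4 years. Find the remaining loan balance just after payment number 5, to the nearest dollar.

$29,184

With monthly rate i = 9.15%/12 = 0.0076250, the balance after k of n payments is P · [(1+i)^n − (1+i)^k] / [(1+i)^n − 1].
(1+0.0076250)^48 = 1.43995473 and (1+0.0076250)^5 = 1.03871086, so the balance is 32,000 × (1.43995473 − 1.03871086) / (1.43995473 − 1) = $29,184.38.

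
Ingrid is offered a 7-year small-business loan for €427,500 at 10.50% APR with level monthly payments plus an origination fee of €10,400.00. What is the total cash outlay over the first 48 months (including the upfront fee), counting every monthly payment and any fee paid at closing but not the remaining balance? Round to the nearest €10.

Monthly rate = 10.5%/12 = 0.0087500; payment = 427,500 × 0.0087500 / (1 − (1+0.0087500)^−84) = €7,207.94.
Total outlay = 48 × €7,207.94 + €10,400.00 = €356,381.12.

€356,380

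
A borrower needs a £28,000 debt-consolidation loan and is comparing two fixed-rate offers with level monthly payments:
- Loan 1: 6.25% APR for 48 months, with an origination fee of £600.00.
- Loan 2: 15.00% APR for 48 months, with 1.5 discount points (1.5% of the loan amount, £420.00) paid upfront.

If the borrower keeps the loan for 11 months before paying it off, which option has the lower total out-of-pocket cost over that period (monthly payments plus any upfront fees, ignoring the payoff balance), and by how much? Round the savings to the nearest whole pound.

Loan 1 by £1,123

Loan 1: at 6.25% the monthly rate is 0.0052083, so the payment is 28,000 × 0.0052083 / (1 − 1.0052083^−48) = £660.79.
Loan 2: monthly rate = 15%/12 = 0.0125000; payment = 28,000 × 0.0125000 / (1 − (1+0.0125000)^−48) = £779.26.
Over 11 months: Loan 1 costs 11 × £660.79 + £600.00 = £7,868.69; Loan 2 costs 11 × £779.26 + £420.00 = £8,991.86.
Loan 1 is cheaper by £8,991.86 − £7,868.69 = £1,123.17.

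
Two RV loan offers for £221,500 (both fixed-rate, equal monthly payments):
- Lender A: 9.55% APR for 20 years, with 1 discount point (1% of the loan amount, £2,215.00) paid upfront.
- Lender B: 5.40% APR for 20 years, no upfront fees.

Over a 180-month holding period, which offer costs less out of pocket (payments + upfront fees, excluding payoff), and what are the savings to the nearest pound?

Lender A: monthly rate = 9.55%/12 = 0.0079583; payment = 221,500 × 0.0079583 / (1 − (1+0.0079583)^−240) = £2,071.91.
Lender B: at 5.40% the monthly rate is 0.0045000, so the payment is 221,500 × 0.0045000 / (1 − 1.0045000^−240) = £1,511.19.
Over 180 months: Lender A costs 180 × £2,071.91 + £2,215.00 = £375,158.80; Lender B costs 180 × £1,511.19 = £272,014.20.
Lender B is cheaper by £375,158.80 − £272,014.20 = £103,144.60.

Lender B by £103,145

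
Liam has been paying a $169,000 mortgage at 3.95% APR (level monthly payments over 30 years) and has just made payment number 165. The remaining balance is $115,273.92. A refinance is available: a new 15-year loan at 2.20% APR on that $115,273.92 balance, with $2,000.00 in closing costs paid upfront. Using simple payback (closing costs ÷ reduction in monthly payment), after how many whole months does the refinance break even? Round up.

Current payment = 169,000 × 3.95%/12 / (1 − (1+0.0032917)^−360) = $801.97.
Refinanced payment = 115,273.92 × 0.0018333 / (1 − (1+0.0018333)^−180) = $752.46.
Monthly savings = $801.97 − $752.46 = $49.51.
Break-even = $2,000.00 / $49.51 = 40.40 → 41 months.

41 months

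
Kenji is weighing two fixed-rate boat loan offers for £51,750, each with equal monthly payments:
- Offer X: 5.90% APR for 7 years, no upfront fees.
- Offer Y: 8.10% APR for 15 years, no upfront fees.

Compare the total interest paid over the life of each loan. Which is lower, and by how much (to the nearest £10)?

Offer X by £26,260

Offer X: at 5.90% the monthly rate is 0.0049167, so the payment is 51,750 × 0.0049167 / (1 − 1.0049167^−84) = £753.51.
Total interest on Offer X = 84 × £753.51 − £51,750 = £11,544.84.
Offer Y: at 8.10% the monthly rate is 0.0067500, so the payment is 51,750 × 0.0067500 / (1 − 1.0067500^−180) = £497.54.
Total interest on Offer Y = 180 × £497.54 − £51,750 = £37,807.20.
Offer X is lower by £26,262.36.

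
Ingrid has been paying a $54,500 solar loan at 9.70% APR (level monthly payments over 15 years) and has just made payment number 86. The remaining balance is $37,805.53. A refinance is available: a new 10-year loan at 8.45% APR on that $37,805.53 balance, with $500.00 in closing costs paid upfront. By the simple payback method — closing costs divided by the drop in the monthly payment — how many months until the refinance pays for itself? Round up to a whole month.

Current payment = 54,500 × 9.7%/12 / (1 − (1+0.0080833)^−180) = $575.70.
Refinanced payment = 37,805.53 × 0.0070417 / (1 − (1+0.0070417)^−120) = $467.72.
Monthly savings = $575.70 − $467.72 = $107.98.
Break-even = $500.00 / $107.98 = 4.63 → 5 months.

5 months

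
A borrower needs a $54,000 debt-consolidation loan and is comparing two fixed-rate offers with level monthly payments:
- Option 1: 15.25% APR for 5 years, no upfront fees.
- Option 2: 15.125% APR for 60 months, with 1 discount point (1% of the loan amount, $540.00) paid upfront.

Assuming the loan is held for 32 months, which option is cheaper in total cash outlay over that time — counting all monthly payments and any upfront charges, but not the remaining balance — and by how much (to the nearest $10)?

Option 1 by $430

Option 1: monthly rate = 15.25%/12 = 0.0127083; payment = 54,000 × 0.0127083 / (1 − (1+0.0127083)^−60) = $1,291.75.
Option 2: at 15.125% the monthly rate is 0.0126042, so the payment is 54,000 × 0.0126042 / (1 − 1.0126042^−60) = $1,288.20.
Over 32 months: Option 1 costs 32 × $1,291.75 = $41,336.00; Option 2 costs 32 × $1,288.20 + $540.00 = $41,762.40.
Option 1 is cheaper by $41,762.40 − $41,336.00 = $426.40.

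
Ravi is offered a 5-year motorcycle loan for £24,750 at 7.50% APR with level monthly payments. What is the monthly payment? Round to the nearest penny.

At 7.50% the monthly rate is 0.0062500, so the payment is 24,750 × 0.0062500 / (1 − 1.0062500^−60) = £495.94.

£495.94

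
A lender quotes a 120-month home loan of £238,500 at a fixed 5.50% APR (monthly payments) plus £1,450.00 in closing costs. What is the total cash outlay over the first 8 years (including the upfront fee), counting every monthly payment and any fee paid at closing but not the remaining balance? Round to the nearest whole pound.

£249,932

Monthly rate = 5.5%/12 = 0.0045833; payment = 238,500 × 0.0045833 / (1 − (1+0.0045833)^−120) = £2,588.35.
Total outlay = 96 × £2,588.35 + £1,450.00 = £249,931.60.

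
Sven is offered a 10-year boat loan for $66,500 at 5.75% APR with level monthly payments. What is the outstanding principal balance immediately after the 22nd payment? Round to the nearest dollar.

$56,981

With monthly rate i = 5.75%/12 = 0.0047917, the balance after k of n payments is P · [(1+i)^n − (1+i)^k] / [(1+i)^n − 1].
(1+0.0047917)^120 = 1.77469181 and (1+0.0047917)^22 = 1.11089379, so the balance is 66,500 × (1.77469181 − 1.11089379) / (1.77469181 − 1) = $56,980.81.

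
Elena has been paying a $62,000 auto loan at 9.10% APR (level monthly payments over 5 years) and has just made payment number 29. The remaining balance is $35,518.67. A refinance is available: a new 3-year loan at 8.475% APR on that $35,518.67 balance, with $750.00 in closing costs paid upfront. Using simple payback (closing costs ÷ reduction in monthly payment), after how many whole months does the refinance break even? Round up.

Current payment = 62,000 × 9.1%/12 / (1 − (1+0.0075833)^−60) = $1,290.03.
Refinanced payment = 35,518.67 × 0.0070625 / (1 − (1+0.0070625)^−36) = $1,120.83.
Monthly savings = $1,290.03 − $1,120.83 = $169.20.
Break-even = $750.00 / $169.20 = 4.43 → 5 months.

5 months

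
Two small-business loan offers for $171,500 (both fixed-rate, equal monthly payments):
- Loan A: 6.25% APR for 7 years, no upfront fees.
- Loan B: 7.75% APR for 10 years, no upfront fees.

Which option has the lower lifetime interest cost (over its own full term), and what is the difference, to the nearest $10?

Loan A by $34,800

Loan A: at 6.25% the monthly rate is 0.0052083, so the payment is 171,500 × 0.0052083 / (1 − 1.0052083^−84) = $2,525.97.
Total interest on Loan A = 84 × $2,525.97 − $171,500 = $40,681.48.
Loan B: at 7.75% the monthly rate is 0.0064583, so the payment is 171,500 × 0.0064583 / (1 − 1.0064583^−120) = $2,058.18.
Total interest on Loan B = 120 × $2,058.18 − $171,500 = $75,481.60.
Loan A is lower by $34,800.12.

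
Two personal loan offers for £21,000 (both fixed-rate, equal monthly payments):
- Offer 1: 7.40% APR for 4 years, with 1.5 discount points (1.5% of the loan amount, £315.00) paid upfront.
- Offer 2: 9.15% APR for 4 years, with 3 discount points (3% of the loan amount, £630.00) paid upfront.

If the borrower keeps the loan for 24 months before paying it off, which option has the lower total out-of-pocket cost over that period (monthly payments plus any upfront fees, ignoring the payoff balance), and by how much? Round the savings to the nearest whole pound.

Offer 1: monthly rate = 7.4%/12 = 0.0061667; payment = 21,000 × 0.0061667 / (1 − (1+0.0061667)^−48) = £506.78.
Offer 2: monthly rate = 9.15%/12 = 0.0076250; payment = 21,000 × 0.0076250 / (1 − (1+0.0076250)^−48) = £524.08.
Over 24 months: Offer 1 costs 24 × £506.78 + £315.00 = £12,477.72; Offer 2 costs 24 × £524.08 + £630.00 = £13,207.92.
Offer 1 is cheaper by £13,207.92 − £12,477.72 = £730.20.

Offer 1 by £730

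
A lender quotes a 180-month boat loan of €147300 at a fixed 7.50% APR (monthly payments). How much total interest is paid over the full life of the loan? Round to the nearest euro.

€98,488

Monthly rate = 7.5%/12 = 0.0062500; payment = 147,300 × 0.0062500 / (1 − (1+0.0062500)^−180) = €1,365.49.
Total paid = 180 × €1,365.49 = €245,788.20; interest = €245,788.20 − €147,300 = €98,488.20.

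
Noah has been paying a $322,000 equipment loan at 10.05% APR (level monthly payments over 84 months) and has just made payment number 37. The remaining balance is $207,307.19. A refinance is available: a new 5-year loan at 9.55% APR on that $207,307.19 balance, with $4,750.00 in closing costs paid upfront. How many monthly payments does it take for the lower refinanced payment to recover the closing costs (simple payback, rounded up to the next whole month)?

Current payment = 322,000 × 10.05%/12 / (1 − (1+0.0083750)^−84) = $5,353.90.
Refinanced payment = 207,307.19 × 0.0079583 / (1 − (1+0.0079583)^−60) = $4,358.90.
Monthly savings = $5,353.90 − $4,358.90 = $995.00.
Break-even = $4,750.00 / $995.00 = 4.77 → 5 months.

5 months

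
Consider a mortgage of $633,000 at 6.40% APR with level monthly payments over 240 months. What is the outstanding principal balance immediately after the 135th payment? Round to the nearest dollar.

$375,701

With monthly rate i = 6.4%/12 = 0.0053333, the balance after k of n payments is P · [(1+i)^n − (1+i)^k] / [(1+i)^n − 1].
(1+0.0053333)^240 = 3.58442745 and (1+0.0053333)^135 = 2.05050643, so the balance is 633,000 × (3.58442745 − 2.05050643) / (3.58442745 − 1) = $375,701.01.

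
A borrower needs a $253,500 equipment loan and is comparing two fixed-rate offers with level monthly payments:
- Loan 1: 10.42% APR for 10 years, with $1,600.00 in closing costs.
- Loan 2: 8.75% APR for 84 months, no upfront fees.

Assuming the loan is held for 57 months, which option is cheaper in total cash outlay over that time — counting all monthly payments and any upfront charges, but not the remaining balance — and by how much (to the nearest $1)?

Loan 1 by $34,722

Loan 1: monthly rate = 10.42%/12 = 0.0086833; payment = 253,500 × 0.0086833 / (1 − (1+0.0086833)^−120) = $3,409.26.
Loan 2: monthly rate = 8.75%/12 = 0.0072917; payment = 253,500 × 0.0072917 / (1 − (1+0.0072917)^−84) = $4,046.49.
Over 57 months: Loan 1 costs 57 × $3,409.26 + $1,600.00 = $195,927.82; Loan 2 costs 57 × $4,046.49 = $230,649.93.
Loan 1 is cheaper by $230,649.93 − $195,927.82 = $34,722.11.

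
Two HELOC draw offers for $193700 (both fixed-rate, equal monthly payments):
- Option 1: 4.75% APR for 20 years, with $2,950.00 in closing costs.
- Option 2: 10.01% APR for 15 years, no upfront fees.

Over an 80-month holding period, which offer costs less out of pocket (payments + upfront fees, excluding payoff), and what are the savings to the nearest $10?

Option 1: monthly rate = 4.75%/12 = 0.0039583; payment = 193,700 × 0.0039583 / (1 − (1+0.0039583)^−240) = $1,251.74.
Option 2: at 10.01% the monthly rate is 0.0083417, so the payment is 193,700 × 0.0083417 / (1 − 1.0083417^−180) = $2,082.70.
Over 80 months: Option 1 costs 80 × $1,251.74 + $2,950.00 = $103,089.20; Option 2 costs 80 × $2,082.70 = $166,616.00.
Option 1 is cheaper by $166,616.00 − $103,089.20 = $63,526.80.

Option 1 by $63,530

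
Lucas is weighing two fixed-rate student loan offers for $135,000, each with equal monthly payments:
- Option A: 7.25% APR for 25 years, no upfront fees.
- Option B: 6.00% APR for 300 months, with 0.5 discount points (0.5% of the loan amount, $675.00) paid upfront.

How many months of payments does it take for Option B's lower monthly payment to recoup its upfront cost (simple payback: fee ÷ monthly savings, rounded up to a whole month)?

7 months

Option A: at 7.25% the monthly rate is 0.0060417, so the payment is 135,000 × 0.0060417 / (1 − 1.0060417^−300) = $975.79.
Option B: at 6.00% the monthly rate is 0.0050000, so the payment is 135,000 × 0.0050000 / (1 − 1.0050000^−300) = $869.81.
Monthly savings = $975.79 − $869.81 = $105.98.
Break-even = $675.00 / $105.98 = 6.37 → 7 months.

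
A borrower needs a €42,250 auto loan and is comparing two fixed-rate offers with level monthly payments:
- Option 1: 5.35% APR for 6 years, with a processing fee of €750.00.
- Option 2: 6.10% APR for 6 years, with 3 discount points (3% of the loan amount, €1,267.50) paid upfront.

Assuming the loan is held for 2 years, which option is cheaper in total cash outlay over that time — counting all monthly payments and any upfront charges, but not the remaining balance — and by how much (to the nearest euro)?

Option 1 by €875

Option 1: monthly rate = 5.35%/12 = 0.0044583; payment = 42,250 × 0.0044583 / (1 − (1+0.0044583)^−72) = €687.31.
Option 2: at 6.10% the monthly rate is 0.0050833, so the payment is 42,250 × 0.0050833 / (1 − 1.0050833^−72) = €702.20.
Over 24 months: Option 1 costs 24 × €687.31 + €750.00 = €17,245.44; Option 2 costs 24 × €702.20 + €1,267.50 = €18,120.30.
Option 1 is cheaper by €18,120.30 − €17,245.44 = €874.86.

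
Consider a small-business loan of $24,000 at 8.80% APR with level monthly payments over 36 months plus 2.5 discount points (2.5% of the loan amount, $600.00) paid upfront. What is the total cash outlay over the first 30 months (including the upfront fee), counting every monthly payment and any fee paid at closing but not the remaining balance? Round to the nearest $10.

$23,430

Monthly rate = 8.8%/12 = 0.0073333; payment = 24,000 × 0.0073333 / (1 − (1+0.0073333)^−36) = $760.96.
Total outlay = 30 × $760.96 + $600.00 = $23,428.80.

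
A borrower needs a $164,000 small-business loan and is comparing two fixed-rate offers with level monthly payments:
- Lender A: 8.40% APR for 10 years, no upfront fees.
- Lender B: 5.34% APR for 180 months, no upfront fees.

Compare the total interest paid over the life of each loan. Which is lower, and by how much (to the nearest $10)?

Lender B by $4,250

Lender A: at 8.40% the monthly rate is 0.0070000, so the payment is 164,000 × 0.0070000 / (1 − 1.0070000^−120) = $2,024.60.
Total interest on Lender A = 120 × $2,024.60 − $164,000 = $78,952.00.
Lender B: monthly rate = 5.34%/12 = 0.0044500; payment = 164,000 × 0.0044500 / (1 − (1+0.0044500)^−180) = $1,326.13.
Total interest on Lender B = 180 × $1,326.13 − $164,000 = $74,703.40.
Lender B is lower by $4,248.60.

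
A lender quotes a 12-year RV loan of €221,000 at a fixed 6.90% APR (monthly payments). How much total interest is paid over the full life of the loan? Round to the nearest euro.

€104,578

Monthly rate = 6.9%/12 = 0.0057500; payment = 221,000 × 0.0057500 / (1 − (1+0.0057500)^−144) = €2,260.96.
Total paid = 144 × €2,260.96 = €325,578.24; interest = €325,578.24 − €221,000 = €104,578.24.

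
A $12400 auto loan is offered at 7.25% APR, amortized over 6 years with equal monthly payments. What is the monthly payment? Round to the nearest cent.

Monthly rate = 7.25%/12 = 0.0060417; payment = 12,400 × 0.0060417 / (1 − (1+0.0060417)^−72) = $212.90.

$212.90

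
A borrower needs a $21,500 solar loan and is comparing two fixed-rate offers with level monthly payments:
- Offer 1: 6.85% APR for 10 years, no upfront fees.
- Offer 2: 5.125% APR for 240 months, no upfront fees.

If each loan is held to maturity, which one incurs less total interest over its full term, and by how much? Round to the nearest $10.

Offer 1: monthly rate = 6.85%/12 = 0.0057083; payment = 21,500 × 0.0057083 / (1 − (1+0.0057083)^−120) = $247.97.
Total interest on Offer 1 = 120 × $247.97 − $21,500 = $8,256.40.
Offer 2: at 5.125% the monthly rate is 0.0042708, so the payment is 21,500 × 0.0042708 / (1 − 1.0042708^−240) = $143.38.
Total interest on Offer 2 = 240 × $143.38 − $21,500 = $12,911.20.
Offer 1 is lower by $4,654.80.

Offer 1 by $4,650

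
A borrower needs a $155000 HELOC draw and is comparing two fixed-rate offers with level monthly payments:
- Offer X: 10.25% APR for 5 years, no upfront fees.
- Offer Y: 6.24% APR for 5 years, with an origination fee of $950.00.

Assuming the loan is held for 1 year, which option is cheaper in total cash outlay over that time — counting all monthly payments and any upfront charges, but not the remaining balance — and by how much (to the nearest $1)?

Offer X: monthly rate = 10.25%/12 = 0.0085417; payment = 155,000 × 0.0085417 / (1 − (1+0.0085417)^−60) = $3,312.39.
Offer Y: monthly rate = 6.24%/12 = 0.0052000; payment = 155,000 × 0.0052000 / (1 − (1+0.0052000)^−60) = $3,013.91.
Over 12 months: Offer X costs 12 × $3,312.39 = $39,748.68; Offer Y costs 12 × $3,013.91 + $950.00 = $37,116.92.
Offer Y is cheaper by $39,748.68 − $37,116.92 = $2,631.76.

Offer Y by $2,632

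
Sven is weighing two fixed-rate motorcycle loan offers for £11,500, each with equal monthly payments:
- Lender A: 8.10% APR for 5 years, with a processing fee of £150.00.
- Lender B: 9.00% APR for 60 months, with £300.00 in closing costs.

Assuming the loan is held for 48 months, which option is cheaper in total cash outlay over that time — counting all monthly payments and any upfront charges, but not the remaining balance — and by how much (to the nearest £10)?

Lender A by £390

Lender A: at 8.10% the monthly rate is 0.0067500, so the payment is 11,500 × 0.0067500 / (1 − 1.0067500^−60) = £233.73.
Lender B: monthly rate = 9%/12 = 0.0075000; payment = 11,500 × 0.0075000 / (1 − (1+0.0075000)^−60) = £238.72.
Over 48 months: Lender A costs 48 × £233.73 + £150.00 = £11,369.04; Lender B costs 48 × £238.72 + £300.00 = £11,758.56.
Lender A is cheaper by £11,758.56 − £11,369.04 = £389.52.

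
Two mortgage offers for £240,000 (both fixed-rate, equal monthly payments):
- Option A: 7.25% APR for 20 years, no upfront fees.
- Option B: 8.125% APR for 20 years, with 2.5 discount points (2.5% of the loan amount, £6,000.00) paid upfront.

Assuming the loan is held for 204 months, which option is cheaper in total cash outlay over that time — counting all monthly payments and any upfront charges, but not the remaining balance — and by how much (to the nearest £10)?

Option A: monthly rate = 7.25%/12 = 0.0060417; payment = 240,000 × 0.0060417 / (1 − (1+0.0060417)^−240) = £1,896.90.
Option B: monthly rate = 8.125%/12 = 0.0067708; payment = 240,000 × 0.0067708 / (1 − (1+0.0067708)^−240) = £2,026.17.
Over 204 months: Option A costs 204 × £1,896.90 = £386,967.60; Option B costs 204 × £2,026.17 + £6,000.00 = £419,338.68.
Option A is cheaper by £419,338.68 − £386,967.60 = £32,371.08.

Option A by £32,370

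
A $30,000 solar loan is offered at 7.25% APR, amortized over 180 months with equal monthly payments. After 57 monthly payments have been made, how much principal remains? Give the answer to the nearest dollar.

With monthly rate i = 7.25%/12 = 0.0060417, the balance after k of n payments is P · [(1+i)^n − (1+i)^k] / [(1+i)^n − 1].
(1+0.0060417)^180 = 2.95715606 and (1+0.0060417)^57 = 1.40964637, so the balance is 30,000 × (2.95715606 − 1.40964637) / (2.95715606 − 1) = $23,720.79.

$23,721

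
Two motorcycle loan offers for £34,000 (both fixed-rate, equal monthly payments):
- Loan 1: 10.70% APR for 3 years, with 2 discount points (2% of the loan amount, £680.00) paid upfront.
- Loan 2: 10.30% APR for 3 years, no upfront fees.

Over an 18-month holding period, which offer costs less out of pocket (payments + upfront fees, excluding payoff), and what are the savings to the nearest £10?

Loan 1: monthly rate = 10.7%/12 = 0.0089167; payment = 34,000 × 0.0089167 / (1 − (1+0.0089167)^−36) = £1,108.29.
Loan 2: at 10.30% the monthly rate is 0.0085833, so the payment is 34,000 × 0.0085833 / (1 − 1.0085833^−36) = £1,101.88.
Over 18 months: Loan 1 costs 18 × £1,108.29 + £680.00 = £20,629.22; Loan 2 costs 18 × £1,101.88 = £19,833.84.
Loan 2 is cheaper by £20,629.22 − £19,833.84 = £795.38.

Loan 2 by £800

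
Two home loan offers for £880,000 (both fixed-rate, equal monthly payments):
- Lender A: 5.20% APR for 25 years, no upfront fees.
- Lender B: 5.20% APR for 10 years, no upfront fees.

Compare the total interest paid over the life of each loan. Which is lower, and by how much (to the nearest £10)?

Lender B by £443,830

Lender A: monthly rate = 5.2%/12 = 0.0043333; payment = 880,000 × 0.0043333 / (1 − (1+0.0043333)^−300) = £5,247.45.
Total interest on Lender A = 300 × £5,247.45 − £880,000 = £694,235.00.
Lender B: monthly rate = 5.2%/12 = 0.0043333; payment = 880,000 × 0.0043333 / (1 − (1+0.0043333)^−120) = £9,420.03.
Total interest on Lender B = 120 × £9,420.03 − £880,000 = £250,403.60.
Lender B is lower by £443,831.40.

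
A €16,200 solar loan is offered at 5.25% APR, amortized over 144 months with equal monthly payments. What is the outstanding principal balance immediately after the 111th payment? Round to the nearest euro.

€4,657

With monthly rate i = 5.25%/12 = 0.0043750, the balance after k of n payments is P · [(1+i)^n − (1+i)^k] / [(1+i)^n − 1].
(1+0.0043750)^144 = 1.87503229 and (1+0.0043750)^111 = 1.62346992, so the balance is 16,200 × (1.87503229 − 1.62346992) / (1.87503229 − 1) = €4,657.33.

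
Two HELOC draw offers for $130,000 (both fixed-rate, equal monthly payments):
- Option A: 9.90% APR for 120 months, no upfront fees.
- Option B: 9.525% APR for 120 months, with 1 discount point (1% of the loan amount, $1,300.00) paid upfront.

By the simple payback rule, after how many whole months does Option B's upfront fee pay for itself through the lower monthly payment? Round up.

Option A: monthly rate = 9.9%/12 = 0.0082500; payment = 130,000 × 0.0082500 / (1 − (1+0.0082500)^−120) = $1,710.77.
Option B: at 9.525% the monthly rate is 0.0079375, so the payment is 130,000 × 0.0079375 / (1 − 1.0079375^−120) = $1,683.95.
Monthly savings = $1,710.77 − $1,683.95 = $26.82.
Break-even = $1,300.00 / $26.82 = 48.47 → 49 months.

49 months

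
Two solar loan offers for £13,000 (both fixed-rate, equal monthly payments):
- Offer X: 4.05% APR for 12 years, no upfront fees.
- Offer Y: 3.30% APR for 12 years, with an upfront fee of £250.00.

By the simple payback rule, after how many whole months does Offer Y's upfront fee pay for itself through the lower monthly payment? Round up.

Offer X: monthly rate = 4.05%/12 = 0.0033750; payment = 13,000 × 0.0033750 / (1 − (1+0.0033750)^−144) = £114.13.
Offer Y: at 3.30% the monthly rate is 0.0027500, so the payment is 13,000 × 0.0027500 / (1 − 1.0027500^−144) = £109.45.
Monthly savings = £114.13 − £109.45 = £4.68.
Break-even = £250.00 / £4.68 = 53.42 → 54 months.

54 months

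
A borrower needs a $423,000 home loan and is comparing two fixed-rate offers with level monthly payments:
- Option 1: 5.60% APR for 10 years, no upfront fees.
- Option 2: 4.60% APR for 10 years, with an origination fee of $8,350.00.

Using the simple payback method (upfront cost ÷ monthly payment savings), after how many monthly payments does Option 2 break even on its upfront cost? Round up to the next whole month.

Option 1: monthly rate = 5.6%/12 = 0.0046667; payment = 423,000 × 0.0046667 / (1 − (1+0.0046667)^−120) = $4,611.65.
Option 2: at 4.60% the monthly rate is 0.0038333, so the payment is 423,000 × 0.0038333 / (1 − 1.0038333^−120) = $4,404.32.
Monthly savings = $4,611.65 − $4,404.32 = $207.33.
Break-even = $8,350.00 / $207.33 = 40.27 → 41 months.

41 months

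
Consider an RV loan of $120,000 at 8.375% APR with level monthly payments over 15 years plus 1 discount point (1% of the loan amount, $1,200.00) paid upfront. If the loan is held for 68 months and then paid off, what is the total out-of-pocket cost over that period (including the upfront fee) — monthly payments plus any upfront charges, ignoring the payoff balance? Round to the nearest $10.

Monthly rate = 8.375%/12 = 0.0069792; payment = 120,000 × 0.0069792 / (1 − (1+0.0069792)^−180) = $1,172.91.
Total outlay = 68 × $1,172.91 + $1,200.00 = $80,957.88.

$80,960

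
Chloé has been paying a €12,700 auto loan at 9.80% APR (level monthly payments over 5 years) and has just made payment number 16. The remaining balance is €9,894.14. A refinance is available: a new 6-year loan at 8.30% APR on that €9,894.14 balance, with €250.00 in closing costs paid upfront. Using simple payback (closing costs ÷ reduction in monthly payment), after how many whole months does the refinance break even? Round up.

Current payment = 12,700 × 9.8%/12 / (1 − (1+0.0081667)^−60) = €268.59.
Refinanced payment = 9,894.14 × 0.0069167 / (1 − (1+0.0069167)^−72) = €174.93.
Monthly savings = €268.59 − €174.93 = €93.66.
Break-even = €250.00 / €93.66 = 2.67 → 3 months.

3 months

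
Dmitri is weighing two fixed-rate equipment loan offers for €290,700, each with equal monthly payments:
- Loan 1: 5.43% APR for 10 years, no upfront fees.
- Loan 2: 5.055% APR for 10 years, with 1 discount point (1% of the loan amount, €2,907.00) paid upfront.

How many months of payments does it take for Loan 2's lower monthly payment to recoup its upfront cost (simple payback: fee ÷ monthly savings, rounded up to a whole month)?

Loan 1: at 5.43% the monthly rate is 0.0045250, so the payment is 290,700 × 0.0045250 / (1 − 1.0045250^−120) = €3,144.79.
Loan 2: monthly rate = 5.055%/12 = 0.0042125; payment = 290,700 × 0.0042125 / (1 − (1+0.0042125)^−120) = €3,091.15.
Monthly savings = €3,144.79 − €3,091.15 = €53.64.
Break-even = €2,907.00 / €53.64 = 54.19 → 55 months.

55 months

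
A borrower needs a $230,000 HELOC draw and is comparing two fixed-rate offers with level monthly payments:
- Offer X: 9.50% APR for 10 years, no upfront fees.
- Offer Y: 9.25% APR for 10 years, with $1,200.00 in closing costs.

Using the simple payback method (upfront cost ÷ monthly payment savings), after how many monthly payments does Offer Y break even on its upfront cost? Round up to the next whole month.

39 months

Offer X: monthly rate = 9.5%/12 = 0.0079167; payment = 230,000 × 0.0079167 / (1 − (1+0.0079167)^−120) = $2,976.14.
Offer Y: monthly rate = 9.25%/12 = 0.0077083; payment = 230,000 × 0.0077083 / (1 − (1+0.0077083)^−120) = $2,944.75.
Monthly savings = $2,976.14 − $2,944.75 = $31.39.
Break-even = $1,200.00 / $31.39 = 38.23 → 39 months.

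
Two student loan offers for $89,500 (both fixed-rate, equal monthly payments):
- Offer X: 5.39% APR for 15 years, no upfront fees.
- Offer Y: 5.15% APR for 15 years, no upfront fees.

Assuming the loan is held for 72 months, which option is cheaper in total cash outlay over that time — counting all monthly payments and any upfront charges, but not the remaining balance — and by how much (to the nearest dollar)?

Offer Y by $814

Offer X: at 5.39% the monthly rate is 0.0044917, so the payment is 89,500 × 0.0044917 / (1 − 1.0044917^−180) = $726.08.
Offer Y: monthly rate = 5.15%/12 = 0.0042917; payment = 89,500 × 0.0042917 / (1 − (1+0.0042917)^−180) = $714.77.
Over 72 months: Offer X costs 72 × $726.08 = $52,277.76; Offer Y costs 72 × $714.77 = $51,463.44.
Offer Y is cheaper by $52,277.76 − $51,463.44 = $814.32.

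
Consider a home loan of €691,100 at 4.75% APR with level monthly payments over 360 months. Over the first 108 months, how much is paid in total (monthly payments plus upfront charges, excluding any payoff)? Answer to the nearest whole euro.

€389,351

At 4.75% the monthly rate is 0.0039583, so the payment is 691,100 × 0.0039583 / (1 − 1.0039583^−360) = €3,605.10.
Total outlay = 108 × €3,605.10 = €389,350.80.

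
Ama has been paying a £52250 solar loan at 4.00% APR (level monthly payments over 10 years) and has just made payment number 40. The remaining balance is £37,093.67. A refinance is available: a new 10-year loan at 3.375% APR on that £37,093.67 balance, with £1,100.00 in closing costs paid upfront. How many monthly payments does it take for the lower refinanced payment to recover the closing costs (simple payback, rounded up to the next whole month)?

7 months

Current payment = 52,250 × 4%/12 / (1 − (1+0.0033333)^−120) = £529.01.
Refinanced payment = 37,093.67 × 0.0028125 / (1 − (1+0.0028125)^−120) = £364.64.
Monthly savings = £529.01 − £364.64 = £164.37.
Break-even = £1,100.00 / £164.37 = 6.69 → 7 months.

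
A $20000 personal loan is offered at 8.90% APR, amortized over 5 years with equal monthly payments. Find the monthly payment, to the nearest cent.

$414.20

Monthly rate = 8.9%/12 = 0.0074167; payment = 20,000 × 0.0074167 / (1 − (1+0.0074167)^−60) = $414.20.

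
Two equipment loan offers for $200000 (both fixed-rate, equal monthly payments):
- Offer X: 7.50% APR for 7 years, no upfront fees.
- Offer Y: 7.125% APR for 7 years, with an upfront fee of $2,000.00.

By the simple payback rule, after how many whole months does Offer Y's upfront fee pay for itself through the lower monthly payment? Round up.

55 months

Offer X: at 7.50% the monthly rate is 0.0062500, so the payment is 200,000 × 0.0062500 / (1 − 1.0062500^−84) = $3,067.66.
Offer Y: monthly rate = 7.125%/12 = 0.0059375; payment = 200,000 × 0.0059375 / (1 − (1+0.0059375)^−84) = $3,030.77.
Monthly savings = $3,067.66 − $3,030.77 = $36.89.
Break-even = $2,000.00 / $36.89 = 54.22 → 55 months.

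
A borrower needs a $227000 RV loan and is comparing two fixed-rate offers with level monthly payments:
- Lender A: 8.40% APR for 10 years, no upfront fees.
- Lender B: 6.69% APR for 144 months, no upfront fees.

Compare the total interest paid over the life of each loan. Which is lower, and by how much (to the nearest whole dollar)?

Lender B by $5,502

Lender A: monthly rate = 8.4%/12 = 0.0070000; payment = 227,000 × 0.0070000 / (1 − (1+0.0070000)^−120) = $2,802.35.
Total interest on Lender A = 120 × $2,802.35 − $227,000 = $109,282.00.
Lender B: at 6.69% the monthly rate is 0.0055750, so the payment is 227,000 × 0.0055750 / (1 − 1.0055750^−144) = $2,297.08.
Total interest on Lender B = 144 × $2,297.08 − $227,000 = $103,779.52.
Lender B is lower by $5,502.48.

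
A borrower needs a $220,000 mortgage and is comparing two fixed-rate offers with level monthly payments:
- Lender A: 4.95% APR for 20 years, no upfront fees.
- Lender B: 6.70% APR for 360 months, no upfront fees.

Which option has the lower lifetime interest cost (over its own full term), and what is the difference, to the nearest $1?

Lender A by $164,060

Lender A: at 4.95% the monthly rate is 0.0041250, so the payment is 220,000 × 0.0041250 / (1 − 1.0041250^−240) = $1,445.83.
Total interest on Lender A = 240 × $1,445.83 − $220,000 = $126,999.20.
Lender B: monthly rate = 6.7%/12 = 0.0055833; payment = 220,000 × 0.0055833 / (1 − (1+0.0055833)^−360) = $1,419.61.
Total interest on Lender B = 360 × $1,419.61 − $220,000 = $291,059.60.
Lender A is lower by $164,060.40.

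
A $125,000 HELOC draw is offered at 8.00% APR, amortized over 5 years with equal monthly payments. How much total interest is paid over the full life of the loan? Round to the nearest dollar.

$27,073

At 8.00% the monthly rate is 0.0066667, so the payment is 125,000 × 0.0066667 / (1 − 1.0066667^−60) = $2,534.55.
Total paid = 60 × $2,534.55 = $152,073.00; interest = $152,073.00 − $125,000 = $27,073.00.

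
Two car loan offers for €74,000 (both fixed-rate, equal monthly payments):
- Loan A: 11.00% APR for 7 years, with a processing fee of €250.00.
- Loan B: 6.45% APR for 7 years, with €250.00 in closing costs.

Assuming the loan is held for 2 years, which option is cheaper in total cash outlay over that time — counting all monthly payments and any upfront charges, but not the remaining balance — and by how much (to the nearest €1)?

Loan B by €4,080

Loan A: at 11.00% the monthly rate is 0.0091667, so the payment is 74,000 × 0.0091667 / (1 − 1.0091667^−84) = €1,267.06.
Loan B: at 6.45% the monthly rate is 0.0053750, so the payment is 74,000 × 0.0053750 / (1 − 1.0053750^−84) = €1,097.07.
Over 24 months: Loan A costs 24 × €1,267.06 + €250.00 = €30,659.44; Loan B costs 24 × €1,097.07 + €250.00 = €26,579.68.
Loan B is cheaper by €30,659.44 − €26,579.68 = €4,079.76.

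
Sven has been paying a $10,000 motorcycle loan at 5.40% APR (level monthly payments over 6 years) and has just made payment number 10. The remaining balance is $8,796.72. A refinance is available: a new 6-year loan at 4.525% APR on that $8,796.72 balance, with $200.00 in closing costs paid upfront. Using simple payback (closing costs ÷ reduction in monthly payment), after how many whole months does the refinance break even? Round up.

Current payment = 10,000 × 5.4%/12 / (1 − (1+0.0045000)^−72) = $162.91.
Refinanced payment = 8,796.72 × 0.0037708 / (1 − (1+0.0037708)^−72) = $139.74.
Monthly savings = $162.91 − $139.74 = $23.17.
Break-even = $200.00 / $23.17 = 8.63 → 9 months.

9 months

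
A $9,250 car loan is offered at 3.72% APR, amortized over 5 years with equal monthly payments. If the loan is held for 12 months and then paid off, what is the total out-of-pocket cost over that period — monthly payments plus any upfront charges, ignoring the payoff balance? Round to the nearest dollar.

$2,030

Monthly rate = 3.72%/12 = 0.0031000; payment = 9,250 × 0.0031000 / (1 − (1+0.0031000)^−60) = $169.19.
Total outlay = 12 × $169.19 = $2,030.28.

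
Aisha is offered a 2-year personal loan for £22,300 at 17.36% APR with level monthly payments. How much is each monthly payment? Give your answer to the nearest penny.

At 17.36% the monthly rate is 0.0144667, so the payment is 22,300 × 0.0144667 / (1 − 1.0144667^−24) = £1,106.42.

£1,106.42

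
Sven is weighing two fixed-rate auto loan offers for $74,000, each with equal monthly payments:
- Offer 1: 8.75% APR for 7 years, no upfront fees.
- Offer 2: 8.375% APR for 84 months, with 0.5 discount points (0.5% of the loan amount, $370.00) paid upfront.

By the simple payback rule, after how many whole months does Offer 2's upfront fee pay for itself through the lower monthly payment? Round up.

27 months

Offer 1: monthly rate = 8.75%/12 = 0.0072917; payment = 74,000 × 0.0072917 / (1 − (1+0.0072917)^−84) = $1,181.22.
Offer 2: at 8.375% the monthly rate is 0.0069792, so the payment is 74,000 × 0.0069792 / (1 − 1.0069792^−84) = $1,167.25.
Monthly savings = $1,181.22 − $1,167.25 = $13.97.
Break-even = $370.00 / $13.97 = 26.49 → 27 months.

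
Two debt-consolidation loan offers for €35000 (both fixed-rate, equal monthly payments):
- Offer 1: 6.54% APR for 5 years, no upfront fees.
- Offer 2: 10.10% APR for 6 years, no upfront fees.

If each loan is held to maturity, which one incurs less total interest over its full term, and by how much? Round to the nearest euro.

Offer 1 by €5,684

Offer 1: monthly rate = 6.54%/12 = 0.0054500; payment = 35,000 × 0.0054500 / (1 − (1+0.0054500)^−60) = €685.47.
Total interest on Offer 1 = 60 × €685.47 − €35,000 = €6,128.20.
Offer 2: at 10.10% the monthly rate is 0.0084167, so the payment is 35,000 × 0.0084167 / (1 − 1.0084167^−72) = €650.17.
Total interest on Offer 2 = 72 × €650.17 − €35,000 = €11,812.24.
Offer 1 is lower by €5,684.04.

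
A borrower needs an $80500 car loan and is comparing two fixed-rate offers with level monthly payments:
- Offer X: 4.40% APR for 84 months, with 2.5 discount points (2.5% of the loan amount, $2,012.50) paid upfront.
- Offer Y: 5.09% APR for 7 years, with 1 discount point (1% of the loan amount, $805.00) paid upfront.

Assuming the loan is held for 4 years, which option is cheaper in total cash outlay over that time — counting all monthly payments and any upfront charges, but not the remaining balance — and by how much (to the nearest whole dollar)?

Offer X: monthly rate = 4.4%/12 = 0.0036667; payment = 80,500 × 0.0036667 / (1 − (1+0.0036667)^−84) = $1,115.22.
Offer Y: monthly rate = 5.09%/12 = 0.0042417; payment = 80,500 × 0.0042417 / (1 − (1+0.0042417)^−84) = $1,141.19.
Over 48 months: Offer X costs 48 × $1,115.22 + $2,012.50 = $55,543.06; Offer Y costs 48 × $1,141.19 + $805.00 = $55,582.12.
Offer X is cheaper by $55,582.12 − $55,543.06 = $39.06.

Offer X by $39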